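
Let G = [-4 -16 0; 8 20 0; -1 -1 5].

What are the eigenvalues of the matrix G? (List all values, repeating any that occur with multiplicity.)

4, 5, 12

The characteristic polynomial is p(λ) = det(λI - G).
Expanding along the first row, p(λ) = λ^3 - 21λ^2 + 128λ - 240.
Try λ = 4: p(4) = 0, so 4 is a root.
Dividing by (λ - 4) leaves λ^2 - 17λ + 60.
The quadratic factors as (λ - 5)·(λ - 12).
Eigenvalues: 4, 5, 12.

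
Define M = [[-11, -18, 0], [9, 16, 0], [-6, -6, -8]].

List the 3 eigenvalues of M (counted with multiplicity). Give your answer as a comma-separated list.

-8, -2, 7

Compute the characteristic polynomial p(s) = det(sI - M).
Expanding along the first row, p(s) = s^3 + 3s^2 - 54s - 112.
Rational-root test: s = 7 gives p(7) = 0.
Dividing by (s - 7) leaves s^2 + 10s + 16.
The quadratic factors as (s + 8)·(s + 2).
Eigenvalues: -8, -2, 7.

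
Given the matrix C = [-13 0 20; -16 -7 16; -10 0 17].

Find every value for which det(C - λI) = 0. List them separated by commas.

The characteristic polynomial is p(μ) = det(μI - C).
Expanding along the first row, p(μ) = μ^3 + 3μ^2 - 49μ - 147.
Try μ = 7: p(7) = 0, so 7 is a root.
Dividing by (μ - 7) leaves μ^2 + 10μ + 21.
The quadratic factors as (μ + 7)·(μ + 3).
Eigenvalues: -7, -3, 7.

-7, -3, 7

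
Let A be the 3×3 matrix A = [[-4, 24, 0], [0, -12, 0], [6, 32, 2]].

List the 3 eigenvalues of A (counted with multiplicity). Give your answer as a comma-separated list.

-12, -4, 2

Compute the characteristic polynomial p(lambda) = det(lambda·I - A).
Expanding the 3×3 determinant: p(lambda) = lambda^3 + 14·lambda^2 + 16·lambda - 96.
Rational-root test: lambda = 2 gives p(2) = 0.
Dividing by (lambda - 2) leaves lambda^2 + 16·lambda + 48.
The quadratic factors as (lambda + 12)·(lambda + 4).
Eigenvalues: -12, -4, 2.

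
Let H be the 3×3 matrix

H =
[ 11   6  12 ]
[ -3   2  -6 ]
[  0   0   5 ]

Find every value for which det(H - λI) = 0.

5, 5, 8

Compute the characteristic polynomial p(r) = det(rI - H).
Cofactor expansion gives p(r) = r^3 - 18r^2 + 105r - 200.
Try r = 8: p(8) = 0, so 8 is a root.
Factor out (r - 8): p(r) = (r - 8)·(r^2 - 10r + 25).
The quadratic factor is (r - 5)^2.
Eigenvalues: 5, 5, 8.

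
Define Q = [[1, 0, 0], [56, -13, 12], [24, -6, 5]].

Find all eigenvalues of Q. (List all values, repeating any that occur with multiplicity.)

Set up det(λI - Q) = 0.
Expanding along the first row, p(λ) = λ^3 + 7λ^2 - λ - 7.
Try λ = 1: p(1) = 0, so 1 is a root.
Dividing by (λ - 1) leaves λ^2 + 8λ + 7.
The quadratic factors as (λ + 7)·(λ + 1).
Eigenvalues: -7, -1, 1.

-7, -1, 1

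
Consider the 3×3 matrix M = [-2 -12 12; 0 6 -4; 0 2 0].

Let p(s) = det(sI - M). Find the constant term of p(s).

16

p(s) = s^3 - 4s^2 - 4s + 16.
The constant term is 16.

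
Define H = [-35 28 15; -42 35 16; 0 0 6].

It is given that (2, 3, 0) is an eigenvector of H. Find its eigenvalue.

Compute Hv: H·(2, 3, 0) = (14, 21, 0).
Since Hv = λv, compare component 1: 14 = λ·2, so λ = 7.

7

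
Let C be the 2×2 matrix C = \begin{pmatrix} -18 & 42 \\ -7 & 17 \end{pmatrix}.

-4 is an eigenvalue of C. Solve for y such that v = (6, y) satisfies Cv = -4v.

We need (C + 4I)v = 0.
C + 4I = [[-14, 42], [-7, 21]].
Row 1: (-14)·6 + (42)·y = 0
Row 2: (-7)·6 + (21)·y = 0
Solving gives y = 2.
Check: C·(6, 2) = (-24, -8) = -4·(6, 2).

2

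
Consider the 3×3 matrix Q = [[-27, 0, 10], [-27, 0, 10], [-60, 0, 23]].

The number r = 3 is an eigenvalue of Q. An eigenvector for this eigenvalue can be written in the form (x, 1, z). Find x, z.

1, 3

We need (Q - 3I)v = 0.
Q - 3I = [[-30, 0, 10], [-27, -3, 10], [-60, 0, 20]].
Row 1: (-30)·x + (0)·1 + (10)·z = 0
Row 2: (-27)·x + (-3)·1 + (10)·z = 0
Row 3: (-60)·x + (0)·1 + (20)·z = 0
Solving gives x = 1, z = 3.
Check: Q·(1, 1, 3) = (3, 3, 9) = 3·(1, 1, 3).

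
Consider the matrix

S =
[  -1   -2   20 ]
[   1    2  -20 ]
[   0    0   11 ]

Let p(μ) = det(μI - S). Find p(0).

0

p(0) = det(0·I − S) = det(−S) = (−1)^3·det(S).
det(S) = 0, so p(0) = 0.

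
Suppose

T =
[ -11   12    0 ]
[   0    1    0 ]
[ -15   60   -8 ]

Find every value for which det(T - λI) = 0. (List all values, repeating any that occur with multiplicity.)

Compute the characteristic polynomial p(r) = det(rI - T).
Expanding along the first row, p(r) = r^3 + 18r^2 + 69r - 88.
Rational-root test: r = 1 gives p(1) = 0.
Factor out (r - 1): p(r) = (r - 1)·(r^2 + 19r + 88).
The quadratic factors as (r + 11)·(r + 8).
Eigenvalues: -11, -8, 1.

-11, -8, 1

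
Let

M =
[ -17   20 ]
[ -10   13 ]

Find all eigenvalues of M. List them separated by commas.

det(M - λI) = (-17 - λ)(13 - λ) - (20)·(-10) = λ^2 + 4λ - 21.
This factors as (λ + 7)·(λ - 3) = 0.
Eigenvalues: -7, 3.

-7, 3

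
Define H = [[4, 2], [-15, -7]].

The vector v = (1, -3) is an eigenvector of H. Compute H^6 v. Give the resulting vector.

First find the eigenvalue: Hv = (-2, 6) = -2·(1, -3), so λ = -2.
Then H^6 v = λ^6·v = (-2)^6·(1, -3) = 64·(1, -3) = (64, -192).

(64, -192)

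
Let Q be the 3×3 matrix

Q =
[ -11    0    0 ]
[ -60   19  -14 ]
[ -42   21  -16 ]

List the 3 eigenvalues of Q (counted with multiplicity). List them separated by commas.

The characteristic polynomial is p(μ) = det(μI - Q).
Expanding along the first row, p(μ) = μ^3 + 8μ^2 - 43μ - 110.
Try μ = -2: p(-2) = 0, so -2 is a root.
Factor out (μ + 2): p(μ) = (μ + 2)·(μ^2 + 6μ - 55).
The quadratic factors as (μ + 11)·(μ - 5).
Eigenvalues: -11, -2, 5.

-11, -2, 5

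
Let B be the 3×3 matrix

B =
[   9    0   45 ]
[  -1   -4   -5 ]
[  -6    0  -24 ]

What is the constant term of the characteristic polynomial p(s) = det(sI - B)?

p(0) = det(0·I − B) = det(−B) = (−1)^3·det(B).
det(B) = -216, so p(0) = 216.

216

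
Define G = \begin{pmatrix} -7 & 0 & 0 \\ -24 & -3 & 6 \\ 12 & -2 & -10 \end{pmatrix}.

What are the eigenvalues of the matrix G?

-7, -7, -6

Set up det(tI - G) = 0.
Expanding the 3×3 determinant: p(t) = t^3 + 20t^2 + 133t + 294.
Try t = -6: p(-6) = 0, so -6 is a root.
Factor out (t + 6): p(t) = (t + 6)·(t^2 + 14t + 49).
The quadratic factor is (t + 7)^2.
Eigenvalues: -7, -7, -6.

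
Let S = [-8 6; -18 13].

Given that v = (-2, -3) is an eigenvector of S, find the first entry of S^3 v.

First find the eigenvalue: Sv = (-2, -3) = 1·(-2, -3), so λ = 1.
Then S^3 v = λ^3·v = 1^3·(-2, -3) = 1·(-2, -3) = (-2, -3).

-2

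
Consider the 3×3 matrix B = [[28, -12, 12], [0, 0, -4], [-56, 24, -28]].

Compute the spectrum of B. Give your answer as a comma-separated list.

Set up det(lambda·I - B) = 0.
Expanding the 3×3 determinant: p(lambda) = lambda^3 - 16·lambda.
Rational-root test: lambda = 0 gives p(0) = 0.
Factor out lambda: p(lambda) = lambda·(lambda^2 - 16).
The quadratic factors as (lambda + 4)·(lambda - 4).
Eigenvalues: -4, 0, 4.

-4, 0, 4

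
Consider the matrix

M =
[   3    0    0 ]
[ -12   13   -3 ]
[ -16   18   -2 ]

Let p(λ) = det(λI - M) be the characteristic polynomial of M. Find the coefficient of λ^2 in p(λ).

-14

The coefficient of λ^2 of det(λI - M) is −trace(M).
trace(M) = (3) + (13) + (-2) = 14, so the coefficient is -14.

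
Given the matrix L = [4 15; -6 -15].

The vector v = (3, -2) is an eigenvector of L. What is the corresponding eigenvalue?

Compute Lv: L·(3, -2) = (-18, 12).
Since Lv = λv, compare component 1: -18 = λ·3, so λ = -6.

-6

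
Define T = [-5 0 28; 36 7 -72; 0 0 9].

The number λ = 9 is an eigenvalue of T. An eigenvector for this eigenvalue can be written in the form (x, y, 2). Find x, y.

We need (T - 9I)v = 0.
T - 9I = [[-14, 0, 28], [36, -2, -72], [0, 0, 0]].
Row 1: (-14)·x + (0)·y + (28)·2 = 0
Row 2: (36)·x + (-2)·y + (-72)·2 = 0
Row 3: (0)·x + (0)·y + (0)·2 = 0
Solving gives x = 4, y = 0.
Check: T·(4, 0, 2) = (36, 0, 18) = 9·(4, 0, 2).

4, 0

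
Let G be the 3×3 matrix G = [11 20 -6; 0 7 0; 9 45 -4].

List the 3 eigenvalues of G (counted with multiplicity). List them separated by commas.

Compute the characteristic polynomial p(μ) = det(μI - G).
Expanding the 3×3 determinant: p(μ) = μ^3 - 14μ^2 + 59μ - 70.
Rational-root test: μ = 2 gives p(2) = 0.
Dividing by (μ - 2) leaves μ^2 - 12μ + 35.
The quadratic factors as (μ - 5)·(μ - 7).
Eigenvalues: 2, 5, 7.

2, 5, 7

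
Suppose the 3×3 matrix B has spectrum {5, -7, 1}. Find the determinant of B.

-35

det(B) is the product of the eigenvalues: (5) · (-7) · (1) = -35.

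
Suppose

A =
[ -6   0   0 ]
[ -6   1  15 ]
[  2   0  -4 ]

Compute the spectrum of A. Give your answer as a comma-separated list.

Set up det(sI - A) = 0.
Cofactor expansion gives p(s) = s^3 + 9s^2 + 14s - 24.
Try s = 1: p(1) = 0, so 1 is a root.
Factor out (s - 1): p(s) = (s - 1)·(s^2 + 10s + 24).
The quadratic factors as (s + 6)·(s + 4).
Eigenvalues: -6, -4, 1.

-6, -4, 1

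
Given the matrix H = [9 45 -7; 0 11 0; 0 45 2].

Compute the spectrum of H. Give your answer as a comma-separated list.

The characteristic polynomial is p(μ) = det(μI - H).
Expanding the 3×3 determinant: p(μ) = μ^3 - 22μ^2 + 139μ - 198.
Since p(9) = 0, μ = 9 is a root.
Factor out (μ - 9): p(μ) = (μ - 9)·(μ^2 - 13μ + 22).
The quadratic factors as (μ - 2)·(μ - 11).
Eigenvalues: 2, 9, 11.

2, 9, 11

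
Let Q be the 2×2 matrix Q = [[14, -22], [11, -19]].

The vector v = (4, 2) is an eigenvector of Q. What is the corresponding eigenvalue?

Compute Qv: Q·(4, 2) = (12, 6).
Since Qv = λv, compare component 1: 12 = λ·4, so λ = 3.

3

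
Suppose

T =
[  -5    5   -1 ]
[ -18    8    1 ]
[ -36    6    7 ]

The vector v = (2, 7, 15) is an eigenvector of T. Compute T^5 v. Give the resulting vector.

First find the eigenvalue: Tv = (10, 35, 75) = 5·(2, 7, 15), so λ = 5.
Then T^5 v = λ^5·v = 5^5·(2, 7, 15) = 3125·(2, 7, 15) = (6250, 21875, 46875).

(6250, 21875, 46875)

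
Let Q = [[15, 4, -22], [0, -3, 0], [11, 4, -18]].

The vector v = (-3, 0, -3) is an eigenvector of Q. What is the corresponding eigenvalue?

-7

Compute Qv: Q·(-3, 0, -3) = (21, 0, 21).
Since Qv = λv, compare component 1: 21 = λ·-3, so λ = -7.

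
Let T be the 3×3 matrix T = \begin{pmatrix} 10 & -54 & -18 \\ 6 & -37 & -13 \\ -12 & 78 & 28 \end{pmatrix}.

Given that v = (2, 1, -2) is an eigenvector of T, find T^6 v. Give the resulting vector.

First find the eigenvalue: Tv = (2, 1, -2) = 1·(2, 1, -2), so λ = 1.
Then T^6 v = λ^6·v = 1^6·(2, 1, -2) = 1·(2, 1, -2) = (2, 1, -2).

(2, 1, -2)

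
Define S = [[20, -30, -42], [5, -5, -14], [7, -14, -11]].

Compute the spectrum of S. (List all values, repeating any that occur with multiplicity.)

Set up det(rI - S) = 0.
Expanding along the first row, p(r) = r^3 - 4r^2 - 17r + 60.
Since p(5) = 0, r = 5 is a root.
Dividing by (r - 5) leaves r^2 + r - 12.
The quadratic factors as (r + 4)·(r - 3).
Eigenvalues: -4, 3, 5.

-4, 3, 5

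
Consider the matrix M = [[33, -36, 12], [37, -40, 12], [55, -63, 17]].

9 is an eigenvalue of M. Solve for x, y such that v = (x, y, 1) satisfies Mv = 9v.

We need (M - 9I)v = 0.
M - 9I = [[24, -36, 12], [37, -49, 12], [55, -63, 8]].
Row 1: (24)·x + (-36)·y + (12)·1 = 0
Row 2: (37)·x + (-49)·y + (12)·1 = 0
Row 3: (55)·x + (-63)·y + (8)·1 = 0
Solving gives x = 1, y = 1.
Check: M·(1, 1, 1) = (9, 9, 9) = 9·(1, 1, 1).

1, 1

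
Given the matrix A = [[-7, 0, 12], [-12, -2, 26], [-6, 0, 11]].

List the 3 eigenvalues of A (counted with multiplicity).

-2, -1, 5

The characteristic polynomial is p(t) = det(tI - A).
Cofactor expansion gives p(t) = t^3 - 2t^2 - 13t - 10.
Since p(-1) = 0, t = -1 is a root.
Factor out (t + 1): p(t) = (t + 1)·(t^2 - 3t - 10).
The quadratic factors as (t + 2)·(t - 5).
Eigenvalues: -2, -1, 5.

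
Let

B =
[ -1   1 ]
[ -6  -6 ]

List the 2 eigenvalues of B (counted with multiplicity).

-4, -3

det(B - λI) = (-1 - λ)(-6 - λ) - (1)·(-6) = λ^2 + 7λ + 12.
This factors as (λ + 4)·(λ + 3) = 0.
Eigenvalues: -4, -3.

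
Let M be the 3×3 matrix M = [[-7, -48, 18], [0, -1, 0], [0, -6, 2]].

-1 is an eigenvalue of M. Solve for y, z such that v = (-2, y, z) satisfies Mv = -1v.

We need (M + 1I)v = 0.
M + 1I = [[-6, -48, 18], [0, 0, 0], [0, -6, 3]].
Row 1: (-6)·-2 + (-48)·y + (18)·z = 0
Row 2: (0)·-2 + (0)·y + (0)·z = 0
Row 3: (0)·-2 + (-6)·y + (3)·z = 0
Solving gives y = 1, z = 2.
Check: M·(-2, 1, 2) = (2, -1, -2) = -1·(-2, 1, 2).

1, 2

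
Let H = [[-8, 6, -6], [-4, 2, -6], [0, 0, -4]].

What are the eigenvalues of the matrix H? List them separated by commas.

-4, -4, -2

Compute the characteristic polynomial p(s) = det(sI - H).
Cofactor expansion gives p(s) = s^3 + 10s^2 + 32s + 32.
Try s = -4: p(-4) = 0, so -4 is a root.
Dividing by (s + 4) leaves s^2 + 6s + 8.
The quadratic factors as (s + 4)·(s + 2).
Eigenvalues: -4, -4, -2.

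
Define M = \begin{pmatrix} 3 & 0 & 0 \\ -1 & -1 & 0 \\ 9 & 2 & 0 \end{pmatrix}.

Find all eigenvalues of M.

-1, 0, 3

M is lower triangular, so its eigenvalues are the diagonal entries.
Diagonal: 3, -1, 0.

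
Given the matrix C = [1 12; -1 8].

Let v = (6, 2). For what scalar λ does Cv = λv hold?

5

Compute Cv: C·(6, 2) = (30, 10).
Since Cv = λv, compare component 1: 30 = λ·6, so λ = 5.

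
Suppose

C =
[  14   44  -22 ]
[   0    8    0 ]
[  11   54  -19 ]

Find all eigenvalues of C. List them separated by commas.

-8, 3, 8

Set up det(lambda·I - C) = 0.
Cofactor expansion gives p(lambda) = lambda^3 - 3·lambda^2 - 64·lambda + 192.
Try lambda = -8: p(-8) = 0, so -8 is a root.
Dividing by (lambda + 8) leaves lambda^2 - 11·lambda + 24.
The quadratic factors as (lambda - 3)·(lambda - 8).
Eigenvalues: -8, 3, 8.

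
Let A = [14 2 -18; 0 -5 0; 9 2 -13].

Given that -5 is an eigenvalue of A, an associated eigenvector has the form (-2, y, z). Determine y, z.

We need (A + 5I)v = 0.
A + 5I = [[19, 2, -18], [0, 0, 0], [9, 2, -8]].
Row 1: (19)·-2 + (2)·y + (-18)·z = 0
Row 2: (0)·-2 + (0)·y + (0)·z = 0
Row 3: (9)·-2 + (2)·y + (-8)·z = 0
Solving gives y = 1, z = -2.
Check: A·(-2, 1, -2) = (10, -5, 10) = -5·(-2, 1, -2).

1, -2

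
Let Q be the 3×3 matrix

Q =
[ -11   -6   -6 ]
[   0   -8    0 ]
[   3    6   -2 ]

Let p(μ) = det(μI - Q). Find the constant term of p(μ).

320

p(μ) = μ^3 + 21μ^2 + 144μ + 320.
The constant term is 320.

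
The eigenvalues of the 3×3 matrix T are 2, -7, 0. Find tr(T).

-5

trace(T) is the sum of the eigenvalues: (2) + (-7) + (0) = -5.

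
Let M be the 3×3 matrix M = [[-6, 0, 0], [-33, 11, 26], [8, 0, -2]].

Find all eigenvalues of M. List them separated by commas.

-6, -2, 11

Compute the characteristic polynomial p(t) = det(tI - M).
Cofactor expansion gives p(t) = t^3 - 3t^2 - 76t - 132.
Rational-root test: t = -2 gives p(-2) = 0.
Factor out (t + 2): p(t) = (t + 2)·(t^2 - 5t - 66).
The quadratic factors as (t + 6)·(t - 11).
Eigenvalues: -6, -2, 11.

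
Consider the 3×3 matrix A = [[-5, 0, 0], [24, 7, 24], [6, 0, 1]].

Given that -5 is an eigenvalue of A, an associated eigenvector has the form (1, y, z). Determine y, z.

We need (A + 5I)v = 0.
A + 5I = [[0, 0, 0], [24, 12, 24], [6, 0, 6]].
Row 1: (0)·1 + (0)·y + (0)·z = 0
Row 2: (24)·1 + (12)·y + (24)·z = 0
Row 3: (6)·1 + (0)·y + (6)·z = 0
Solving gives y = 0, z = -1.
Check: A·(1, 0, -1) = (-5, 0, 5) = -5·(1, 0, -1).

0, -1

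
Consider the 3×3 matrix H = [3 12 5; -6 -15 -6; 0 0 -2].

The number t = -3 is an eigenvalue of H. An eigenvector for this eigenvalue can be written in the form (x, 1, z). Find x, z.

-2, 0

We need (H + 3I)v = 0.
H + 3I = [[6, 12, 5], [-6, -12, -6], [0, 0, 1]].
Row 1: (6)·x + (12)·1 + (5)·z = 0
Row 2: (-6)·x + (-12)·1 + (-6)·z = 0
Row 3: (0)·x + (0)·1 + (1)·z = 0
Solving gives x = -2, z = 0.
Check: H·(-2, 1, 0) = (6, -3, 0) = -3·(-2, 1, 0).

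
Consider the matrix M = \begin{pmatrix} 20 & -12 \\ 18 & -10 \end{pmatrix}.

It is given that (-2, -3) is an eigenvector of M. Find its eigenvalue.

Compute Mv: M·(-2, -3) = (-4, -6).
Since Mv = λv, compare component 1: -4 = λ·-2, so λ = 2.

2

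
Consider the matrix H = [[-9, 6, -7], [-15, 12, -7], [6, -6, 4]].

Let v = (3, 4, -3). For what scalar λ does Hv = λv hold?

Compute Hv: H·(3, 4, -3) = (18, 24, -18).
Since Hv = λv, compare component 1: 18 = λ·3, so λ = 6.

6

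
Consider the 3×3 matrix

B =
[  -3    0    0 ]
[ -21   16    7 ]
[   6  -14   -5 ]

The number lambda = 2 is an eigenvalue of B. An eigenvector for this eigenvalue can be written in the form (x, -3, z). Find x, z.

We need (B - 2I)v = 0.
B - 2I = [[-5, 0, 0], [-21, 14, 7], [6, -14, -7]].
Row 1: (-5)·x + (0)·-3 + (0)·z = 0
Row 2: (-21)·x + (14)·-3 + (7)·z = 0
Row 3: (6)·x + (-14)·-3 + (-7)·z = 0
Solving gives x = 0, z = 6.
Check: B·(0, -3, 6) = (0, -6, 12) = 2·(0, -3, 6).

0, 6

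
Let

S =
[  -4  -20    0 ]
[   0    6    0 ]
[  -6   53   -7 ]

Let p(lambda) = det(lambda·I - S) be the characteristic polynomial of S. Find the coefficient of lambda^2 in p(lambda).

5

The coefficient of lambda^2 of det(lambda·I - S) is −trace(S).
trace(S) = (-4) + (6) + (-7) = -5, so the coefficient is 5.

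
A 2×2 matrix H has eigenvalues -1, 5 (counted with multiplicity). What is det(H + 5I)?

If H has eigenvalues -1, 5, then H + 5I has eigenvalues 4, 10.
det(H + 5I) = (4) · (10) = 40.

40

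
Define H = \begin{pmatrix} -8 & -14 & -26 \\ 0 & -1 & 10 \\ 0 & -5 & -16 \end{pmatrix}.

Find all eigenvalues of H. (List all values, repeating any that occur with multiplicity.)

-11, -8, -6

Compute the characteristic polynomial p(μ) = det(μI - H).
Expanding the 3×3 determinant: p(μ) = μ^3 + 25μ^2 + 202μ + 528.
Try μ = -6: p(-6) = 0, so -6 is a root.
Dividing by (μ + 6) leaves μ^2 + 19μ + 88.
The quadratic factors as (μ + 11)·(μ + 8).
Eigenvalues: -11, -8, -6.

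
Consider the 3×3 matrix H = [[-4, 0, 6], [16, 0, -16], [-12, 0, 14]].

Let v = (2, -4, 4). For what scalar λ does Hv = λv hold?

Compute Hv: H·(2, -4, 4) = (16, -32, 32).
Since Hv = λv, compare component 1: 16 = λ·2, so λ = 8.

8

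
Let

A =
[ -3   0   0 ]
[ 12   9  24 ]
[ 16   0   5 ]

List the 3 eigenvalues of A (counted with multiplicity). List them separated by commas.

-3, 5, 9

The characteristic polynomial is p(t) = det(tI - A).
Expanding along the first row, p(t) = t^3 - 11t^2 + 3t + 135.
Rational-root test: t = -3 gives p(-3) = 0.
Dividing by (t + 3) leaves t^2 - 14t + 45.
The quadratic factors as (t - 5)·(t - 9).
Eigenvalues: -3, 5, 9.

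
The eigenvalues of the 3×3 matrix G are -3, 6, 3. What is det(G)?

-54

det(G) is the product of the eigenvalues: (-3) · (6) · (3) = -54.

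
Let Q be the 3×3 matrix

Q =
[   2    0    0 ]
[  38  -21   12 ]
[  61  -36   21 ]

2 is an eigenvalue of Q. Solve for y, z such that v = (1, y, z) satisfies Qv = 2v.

We need (Q - 2I)v = 0.
Q - 2I = [[0, 0, 0], [38, -23, 12], [61, -36, 19]].
Row 1: (0)·1 + (0)·y + (0)·z = 0
Row 2: (38)·1 + (-23)·y + (12)·z = 0
Row 3: (61)·1 + (-36)·y + (19)·z = 0
Solving gives y = -2, z = -7.
Check: Q·(1, -2, -7) = (2, -4, -14) = 2·(1, -2, -7).

-2, -7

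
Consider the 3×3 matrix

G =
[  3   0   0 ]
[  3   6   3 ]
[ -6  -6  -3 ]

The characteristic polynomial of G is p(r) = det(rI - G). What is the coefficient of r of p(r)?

p(r) = r^3 - 6r^2 + 9r.
The coefficient of r is 9.

9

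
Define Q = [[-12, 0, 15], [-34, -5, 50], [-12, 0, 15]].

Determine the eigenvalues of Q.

Set up det(sI - Q) = 0.
Expanding the 3×3 determinant: p(s) = s^3 + 2s^2 - 15s.
Rational-root test: s = 0 gives p(0) = 0.
Dividing by s leaves s^2 + 2s - 15.
The quadratic factors as (s + 5)·(s - 3).
Eigenvalues: -5, 0, 3.

-5, 0, 3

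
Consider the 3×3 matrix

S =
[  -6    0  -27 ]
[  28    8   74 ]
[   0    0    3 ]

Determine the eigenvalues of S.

Set up det(lambda·I - S) = 0.
Cofactor expansion gives p(lambda) = lambda^3 - 5·lambda^2 - 42·lambda + 144.
Since p(-6) = 0, lambda = -6 is a root.
Dividing by (lambda + 6) leaves lambda^2 - 11·lambda + 24.
The quadratic factors as (lambda - 3)·(lambda - 8).
Eigenvalues: -6, 3, 8.

-6, 3, 8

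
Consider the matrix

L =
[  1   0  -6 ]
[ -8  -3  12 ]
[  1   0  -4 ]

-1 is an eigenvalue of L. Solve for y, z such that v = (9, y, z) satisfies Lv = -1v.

We need (L + 1I)v = 0.
L + 1I = [[2, 0, -6], [-8, -2, 12], [1, 0, -3]].
Row 1: (2)·9 + (0)·y + (-6)·z = 0
Row 2: (-8)·9 + (-2)·y + (12)·z = 0
Row 3: (1)·9 + (0)·y + (-3)·z = 0
Solving gives y = -18, z = 3.
Check: L·(9, -18, 3) = (-9, 18, -3) = -1·(9, -18, 3).

-18, 3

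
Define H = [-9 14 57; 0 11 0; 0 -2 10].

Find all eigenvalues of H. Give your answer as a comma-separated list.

-9, 10, 11

Set up det(μI - H) = 0.
Expanding along the first row, p(μ) = μ^3 - 12μ^2 - 79μ + 990.
Since p(11) = 0, μ = 11 is a root.
Dividing by (μ - 11) leaves μ^2 - μ - 90.
The quadratic factors as (μ + 9)·(μ - 10).
Eigenvalues: -9, 10, 11.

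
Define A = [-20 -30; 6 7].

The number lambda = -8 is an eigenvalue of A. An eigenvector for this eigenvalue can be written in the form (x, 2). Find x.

We need (A + 8I)v = 0.
A + 8I = [[-12, -30], [6, 15]].
Row 1: (-12)·x + (-30)·2 = 0
Row 2: (6)·x + (15)·2 = 0
Solving gives x = -5.
Check: A·(-5, 2) = (40, -16) = -8·(-5, 2).

-5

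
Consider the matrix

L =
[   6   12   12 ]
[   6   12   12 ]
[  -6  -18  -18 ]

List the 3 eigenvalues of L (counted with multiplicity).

-6, 0, 6

The characteristic polynomial is p(λ) = det(λI - L).
Expanding the 3×3 determinant: p(λ) = λ^3 - 36λ.
Try λ = 0: p(0) = 0, so 0 is a root.
Dividing by λ leaves λ^2 - 36.
The quadratic factors as (λ + 6)·(λ - 6).
Eigenvalues: -6, 0, 6.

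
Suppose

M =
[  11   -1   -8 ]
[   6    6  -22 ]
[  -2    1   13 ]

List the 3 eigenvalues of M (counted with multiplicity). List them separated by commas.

Compute the characteristic polynomial p(s) = det(sI - M).
Cofactor expansion gives p(s) = s^3 - 30s^2 + 299s - 990.
Rational-root test: s = 10 gives p(10) = 0.
Dividing by (s - 10) leaves s^2 - 20s + 99.
The quadratic factors as (s - 9)·(s - 11).
Eigenvalues: 9, 10, 11.

9, 10, 11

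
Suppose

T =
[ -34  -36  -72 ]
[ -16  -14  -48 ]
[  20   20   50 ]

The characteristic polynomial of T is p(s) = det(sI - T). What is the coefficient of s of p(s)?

-100

p(s) = s^3 - 2s^2 - 100s + 200.
The coefficient of s is -100.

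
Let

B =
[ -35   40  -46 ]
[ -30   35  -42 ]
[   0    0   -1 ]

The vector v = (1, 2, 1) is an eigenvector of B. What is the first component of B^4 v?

1

First find the eigenvalue: Bv = (-1, -2, -1) = -1·(1, 2, 1), so λ = -1.
Then B^4 v = λ^4·v = (-1)^4·(1, 2, 1) = 1·(1, 2, 1) = (1, 2, 1).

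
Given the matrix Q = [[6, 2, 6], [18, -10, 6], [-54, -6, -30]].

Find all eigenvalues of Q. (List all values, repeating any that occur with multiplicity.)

-12, -12, -10

The characteristic polynomial is p(μ) = det(μI - Q).
Expanding along the first row, p(μ) = μ^3 + 34μ^2 + 384μ + 1440.
Rational-root test: μ = -10 gives p(-10) = 0.
Factor out (μ + 10): p(μ) = (μ + 10)·(μ^2 + 24μ + 144).
The quadratic factor is (μ + 12)^2.
Eigenvalues: -12, -12, -10.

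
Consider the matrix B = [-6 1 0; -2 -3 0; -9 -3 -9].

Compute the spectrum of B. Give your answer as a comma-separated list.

-9, -5, -4

Compute the characteristic polynomial p(μ) = det(μI - B).
Cofactor expansion gives p(μ) = μ^3 + 18μ^2 + 101μ + 180.
Try μ = -5: p(-5) = 0, so -5 is a root.
Factor out (μ + 5): p(μ) = (μ + 5)·(μ^2 + 13μ + 36).
The quadratic factors as (μ + 9)·(μ + 4).
Eigenvalues: -9, -5, -4.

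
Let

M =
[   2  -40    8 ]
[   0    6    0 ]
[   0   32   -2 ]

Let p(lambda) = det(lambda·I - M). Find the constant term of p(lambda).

p(lambda) = lambda^3 - 6·lambda^2 - 4·lambda + 24.
The constant term is 24.

24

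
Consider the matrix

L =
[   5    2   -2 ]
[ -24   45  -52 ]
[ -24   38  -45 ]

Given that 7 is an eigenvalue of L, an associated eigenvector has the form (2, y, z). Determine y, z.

4, 2

We need (L - 7I)v = 0.
L - 7I = [[-2, 2, -2], [-24, 38, -52], [-24, 38, -52]].
Row 1: (-2)·2 + (2)·y + (-2)·z = 0
Row 2: (-24)·2 + (38)·y + (-52)·z = 0
Row 3: (-24)·2 + (38)·y + (-52)·z = 0
Solving gives y = 4, z = 2.
Check: L·(2, 4, 2) = (14, 28, 14) = 7·(2, 4, 2).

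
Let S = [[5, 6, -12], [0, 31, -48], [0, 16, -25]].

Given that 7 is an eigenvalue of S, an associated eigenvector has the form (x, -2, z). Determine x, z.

We need (S - 7I)v = 0.
S - 7I = [[-2, 6, -12], [0, 24, -48], [0, 16, -32]].
Row 1: (-2)·x + (6)·-2 + (-12)·z = 0
Row 2: (0)·x + (24)·-2 + (-48)·z = 0
Row 3: (0)·x + (16)·-2 + (-32)·z = 0
Solving gives x = 0, z = -1.
Check: S·(0, -2, -1) = (0, -14, -7) = 7·(0, -2, -1).

0, -1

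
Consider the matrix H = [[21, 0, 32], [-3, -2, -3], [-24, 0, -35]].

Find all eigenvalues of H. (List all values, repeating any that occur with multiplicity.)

Set up det(λI - H) = 0.
Expanding the 3×3 determinant: p(λ) = λ^3 + 16λ^2 + 61λ + 66.
Try λ = -3: p(-3) = 0, so -3 is a root.
Factor out (λ + 3): p(λ) = (λ + 3)·(λ^2 + 13λ + 22).
The quadratic factors as (λ + 11)·(λ + 2).
Eigenvalues: -11, -3, -2.

-11, -3, -2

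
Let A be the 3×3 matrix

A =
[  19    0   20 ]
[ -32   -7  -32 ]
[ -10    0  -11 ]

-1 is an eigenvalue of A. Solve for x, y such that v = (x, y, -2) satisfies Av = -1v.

2, 0

We need (A + 1I)v = 0.
A + 1I = [[20, 0, 20], [-32, -6, -32], [-10, 0, -10]].
Row 1: (20)·x + (0)·y + (20)·-2 = 0
Row 2: (-32)·x + (-6)·y + (-32)·-2 = 0
Row 3: (-10)·x + (0)·y + (-10)·-2 = 0
Solving gives x = 2, y = 0.
Check: A·(2, 0, -2) = (-2, 0, 2) = -1·(2, 0, -2).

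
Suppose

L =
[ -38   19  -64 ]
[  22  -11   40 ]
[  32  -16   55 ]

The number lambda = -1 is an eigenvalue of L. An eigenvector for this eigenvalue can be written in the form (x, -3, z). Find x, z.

We need (L + 1I)v = 0.
L + 1I = [[-37, 19, -64], [22, -10, 40], [32, -16, 56]].
Row 1: (-37)·x + (19)·-3 + (-64)·z = 0
Row 2: (22)·x + (-10)·-3 + (40)·z = 0
Row 3: (32)·x + (-16)·-3 + (56)·z = 0
Solving gives x = -5, z = 2.
Check: L·(-5, -3, 2) = (5, 3, -2) = -1·(-5, -3, 2).

-5, 2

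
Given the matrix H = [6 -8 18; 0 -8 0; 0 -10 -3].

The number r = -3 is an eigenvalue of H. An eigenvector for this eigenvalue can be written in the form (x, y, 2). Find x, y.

We need (H + 3I)v = 0.
H + 3I = [[9, -8, 18], [0, -5, 0], [0, -10, 0]].
Row 1: (9)·x + (-8)·y + (18)·2 = 0
Row 2: (0)·x + (-5)·y + (0)·2 = 0
Row 3: (0)·x + (-10)·y + (0)·2 = 0
Solving gives x = -4, y = 0.
Check: H·(-4, 0, 2) = (12, 0, -6) = -3·(-4, 0, 2).

-4, 0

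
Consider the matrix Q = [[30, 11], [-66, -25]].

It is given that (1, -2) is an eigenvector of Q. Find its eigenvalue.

8

Compute Qv: Q·(1, -2) = (8, -16).
Since Qv = λv, compare component 1: 8 = λ·1, so λ = 8.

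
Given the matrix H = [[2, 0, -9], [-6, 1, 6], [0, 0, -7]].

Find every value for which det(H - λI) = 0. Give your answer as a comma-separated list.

Set up det(μI - H) = 0.
Expanding along the first row, p(μ) = μ^3 + 4μ^2 - 19μ + 14.
Since p(1) = 0, μ = 1 is a root.
Dividing by (μ - 1) leaves μ^2 + 5μ - 14.
The quadratic factors as (μ + 7)·(μ - 2).
Eigenvalues: -7, 1, 2.

-7, 1, 2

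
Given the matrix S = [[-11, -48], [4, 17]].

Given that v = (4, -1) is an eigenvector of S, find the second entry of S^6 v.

First find the eigenvalue: Sv = (4, -1) = 1·(4, -1), so λ = 1.
Then S^6 v = λ^6·v = 1^6·(4, -1) = 1·(4, -1) = (4, -1).

-1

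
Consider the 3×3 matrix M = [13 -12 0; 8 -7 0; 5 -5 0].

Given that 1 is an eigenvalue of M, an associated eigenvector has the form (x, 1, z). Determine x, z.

1, 0

We need (M - 1I)v = 0.
M - 1I = [[12, -12, 0], [8, -8, 0], [5, -5, -1]].
Row 1: (12)·x + (-12)·1 + (0)·z = 0
Row 2: (8)·x + (-8)·1 + (0)·z = 0
Row 3: (5)·x + (-5)·1 + (-1)·z = 0
Solving gives x = 1, z = 0.
Check: M·(1, 1, 0) = (1, 1, 0) = 1·(1, 1, 0).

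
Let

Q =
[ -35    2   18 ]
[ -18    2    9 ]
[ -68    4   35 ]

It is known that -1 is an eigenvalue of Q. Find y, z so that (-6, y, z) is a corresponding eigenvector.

-3, -11

We need (Q + 1I)v = 0.
Q + 1I = [[-34, 2, 18], [-18, 3, 9], [-68, 4, 36]].
Row 1: (-34)·-6 + (2)·y + (18)·z = 0
Row 2: (-18)·-6 + (3)·y + (9)·z = 0
Row 3: (-68)·-6 + (4)·y + (36)·z = 0
Solving gives y = -3, z = -11.
Check: Q·(-6, -3, -11) = (6, 3, 11) = -1·(-6, -3, -11).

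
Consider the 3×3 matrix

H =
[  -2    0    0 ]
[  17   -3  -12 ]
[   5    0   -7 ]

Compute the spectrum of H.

-7, -3, -2

The characteristic polynomial is p(μ) = det(μI - H).
Expanding along the first row, p(μ) = μ^3 + 12μ^2 + 41μ + 42.
Since p(-2) = 0, μ = -2 is a root.
Factor out (μ + 2): p(μ) = (μ + 2)·(μ^2 + 10μ + 21).
The quadratic factors as (μ + 7)·(μ + 3).
Eigenvalues: -7, -3, -2.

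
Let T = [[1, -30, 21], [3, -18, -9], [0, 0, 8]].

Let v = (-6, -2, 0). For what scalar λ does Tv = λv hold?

-9

Compute Tv: T·(-6, -2, 0) = (54, 18, 0).
Since Tv = λv, compare component 1: 54 = λ·-6, so λ = -9.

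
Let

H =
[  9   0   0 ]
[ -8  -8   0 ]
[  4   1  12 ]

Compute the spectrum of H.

-8, 9, 12

H is lower triangular, so its eigenvalues are the diagonal entries.
Diagonal: 9, -8, 12.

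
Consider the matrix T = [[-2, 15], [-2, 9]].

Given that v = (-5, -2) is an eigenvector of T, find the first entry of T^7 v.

First find the eigenvalue: Tv = (-20, -8) = 4·(-5, -2), so λ = 4.
Then T^7 v = λ^7·v = 4^7·(-5, -2) = 16384·(-5, -2) = (-81920, -32768).

-81920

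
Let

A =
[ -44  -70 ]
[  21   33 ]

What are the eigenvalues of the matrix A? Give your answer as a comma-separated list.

-9, -2

det(A - tI) = (-44 - t)(33 - t) - (-70)·(21) = t^2 + 11t + 18.
This factors as (t + 9)·(t + 2) = 0.
Eigenvalues: -9, -2.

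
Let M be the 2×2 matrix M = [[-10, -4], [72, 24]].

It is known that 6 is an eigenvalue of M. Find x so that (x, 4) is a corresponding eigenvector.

-1

We need (M - 6I)v = 0.
M - 6I = [[-16, -4], [72, 18]].
Row 1: (-16)·x + (-4)·4 = 0
Row 2: (72)·x + (18)·4 = 0
Solving gives x = -1.
Check: M·(-1, 4) = (-6, 24) = 6·(-1, 4).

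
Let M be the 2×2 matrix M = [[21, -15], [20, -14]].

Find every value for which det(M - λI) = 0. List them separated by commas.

1, 6

det(M - rI) = (21 - r)(-14 - r) - (-15)·(20) = r^2 - 7r + 6.
This factors as (r - 1)·(r - 6) = 0.
Eigenvalues: 1, 6.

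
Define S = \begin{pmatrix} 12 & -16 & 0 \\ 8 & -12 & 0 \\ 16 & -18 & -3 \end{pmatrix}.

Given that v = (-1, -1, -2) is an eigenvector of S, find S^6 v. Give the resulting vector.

First find the eigenvalue: Sv = (4, 4, 8) = -4·(-1, -1, -2), so λ = -4.
Then S^6 v = λ^6·v = (-4)^6·(-1, -1, -2) = 4096·(-1, -1, -2) = (-4096, -4096, -8192).

(-4096, -4096, -8192)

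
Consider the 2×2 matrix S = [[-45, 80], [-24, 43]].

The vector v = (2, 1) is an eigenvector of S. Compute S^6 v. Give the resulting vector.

First find the eigenvalue: Sv = (-10, -5) = -5·(2, 1), so λ = -5.
Then S^6 v = λ^6·v = (-5)^6·(2, 1) = 15625·(2, 1) = (31250, 15625).

(31250, 15625)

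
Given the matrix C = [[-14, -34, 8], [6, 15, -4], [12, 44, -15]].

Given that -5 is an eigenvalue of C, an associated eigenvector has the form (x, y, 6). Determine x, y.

We need (C + 5I)v = 0.
C + 5I = [[-9, -34, 8], [6, 20, -4], [12, 44, -10]].
Row 1: (-9)·x + (-34)·y + (8)·6 = 0
Row 2: (6)·x + (20)·y + (-4)·6 = 0
Row 3: (12)·x + (44)·y + (-10)·6 = 0
Solving gives x = -6, y = 3.
Check: C·(-6, 3, 6) = (30, -15, -30) = -5·(-6, 3, 6).

-6, 3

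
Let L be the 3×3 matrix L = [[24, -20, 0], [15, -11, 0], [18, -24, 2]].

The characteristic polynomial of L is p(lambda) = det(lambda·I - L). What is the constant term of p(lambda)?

p(lambda) = lambda^3 - 15·lambda^2 + 62·lambda - 72.
The constant term is -72.

-72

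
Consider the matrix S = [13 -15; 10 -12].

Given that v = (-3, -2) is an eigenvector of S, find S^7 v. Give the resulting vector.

(-6561, -4374)

First find the eigenvalue: Sv = (-9, -6) = 3·(-3, -2), so λ = 3.
Then S^7 v = λ^7·v = 3^7·(-3, -2) = 2187·(-3, -2) = (-6561, -4374).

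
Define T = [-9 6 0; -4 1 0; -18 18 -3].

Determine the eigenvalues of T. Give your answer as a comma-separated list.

The characteristic polynomial is p(λ) = det(λI - T).
Cofactor expansion gives p(λ) = λ^3 + 11λ^2 + 39λ + 45.
Since p(-5) = 0, λ = -5 is a root.
Factor out (λ + 5): p(λ) = (λ + 5)·(λ^2 + 6λ + 9).
The quadratic factor is (λ + 3)^2.
Eigenvalues: -5, -3, -3.

-5, -3, -3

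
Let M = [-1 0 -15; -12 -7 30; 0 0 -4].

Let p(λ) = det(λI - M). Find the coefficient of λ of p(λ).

39

p(λ) = λ^3 + 12λ^2 + 39λ + 28.
The coefficient of λ is 39.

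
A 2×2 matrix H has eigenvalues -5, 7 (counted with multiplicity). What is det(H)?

det(H) is the product of the eigenvalues: (-5) · (7) = -35.

-35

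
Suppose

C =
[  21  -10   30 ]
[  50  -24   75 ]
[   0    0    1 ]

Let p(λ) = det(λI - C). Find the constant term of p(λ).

p(λ) = λ^3 + 2λ^2 - 7λ + 4.
The constant term is 4.

4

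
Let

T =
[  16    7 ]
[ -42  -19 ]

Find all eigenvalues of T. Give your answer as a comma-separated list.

-5, 2

det(T - μI) = (16 - μ)(-19 - μ) - (7)·(-42) = μ^2 + 3μ - 10.
This factors as (μ + 5)·(μ - 2) = 0.
Eigenvalues: -5, 2.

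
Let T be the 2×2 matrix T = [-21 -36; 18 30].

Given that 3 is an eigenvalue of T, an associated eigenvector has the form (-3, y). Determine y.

We need (T - 3I)v = 0.
T - 3I = [[-24, -36], [18, 27]].
Row 1: (-24)·-3 + (-36)·y = 0
Row 2: (18)·-3 + (27)·y = 0
Solving gives y = 2.
Check: T·(-3, 2) = (-9, 6) = 3·(-3, 2).

2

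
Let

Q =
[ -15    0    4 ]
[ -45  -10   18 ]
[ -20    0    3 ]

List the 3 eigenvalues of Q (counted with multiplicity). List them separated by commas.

-10, -7, -5

Set up det(tI - Q) = 0.
Expanding the 3×3 determinant: p(t) = t^3 + 22t^2 + 155t + 350.
Try t = -5: p(-5) = 0, so -5 is a root.
Dividing by (t + 5) leaves t^2 + 17t + 70.
The quadratic factors as (t + 10)·(t + 7).
Eigenvalues: -10, -7, -5.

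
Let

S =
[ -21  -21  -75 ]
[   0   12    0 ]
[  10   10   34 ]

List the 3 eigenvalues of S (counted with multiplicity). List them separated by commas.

The characteristic polynomial is p(lambda) = det(lambda·I - S).
Cofactor expansion gives p(lambda) = lambda^3 - 25·lambda^2 + 192·lambda - 432.
Since p(9) = 0, lambda = 9 is a root.
Factor out (lambda - 9): p(lambda) = (lambda - 9)·(lambda^2 - 16·lambda + 48).
The quadratic factors as (lambda - 4)·(lambda - 12).
Eigenvalues: 4, 9, 12.

4, 9, 12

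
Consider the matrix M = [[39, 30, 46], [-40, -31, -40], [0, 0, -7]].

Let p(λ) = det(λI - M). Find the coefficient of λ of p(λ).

-65

p(λ) = λ^3 - λ^2 - 65λ - 63.
The coefficient of λ is -65.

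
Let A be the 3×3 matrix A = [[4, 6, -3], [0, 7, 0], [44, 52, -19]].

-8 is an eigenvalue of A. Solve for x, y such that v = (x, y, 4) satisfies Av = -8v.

We need (A + 8I)v = 0.
A + 8I = [[12, 6, -3], [0, 15, 0], [44, 52, -11]].
Row 1: (12)·x + (6)·y + (-3)·4 = 0
Row 2: (0)·x + (15)·y + (0)·4 = 0
Row 3: (44)·x + (52)·y + (-11)·4 = 0
Solving gives x = 1, y = 0.
Check: A·(1, 0, 4) = (-8, 0, -32) = -8·(1, 0, 4).

1, 0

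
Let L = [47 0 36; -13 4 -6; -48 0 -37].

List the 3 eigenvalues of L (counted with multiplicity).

Set up det(lambda·I - L) = 0.
Expanding along the first row, p(lambda) = lambda^3 - 14·lambda^2 + 29·lambda + 44.
Rational-root test: lambda = -1 gives p(-1) = 0.
Factor out (lambda + 1): p(lambda) = (lambda + 1)·(lambda^2 - 15·lambda + 44).
The quadratic factors as (lambda - 4)·(lambda - 11).
Eigenvalues: -1, 4, 11.

-1, 4, 11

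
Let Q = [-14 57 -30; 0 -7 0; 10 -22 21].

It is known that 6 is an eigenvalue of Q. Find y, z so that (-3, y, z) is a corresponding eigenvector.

We need (Q - 6I)v = 0.
Q - 6I = [[-20, 57, -30], [0, -13, 0], [10, -22, 15]].
Row 1: (-20)·-3 + (57)·y + (-30)·z = 0
Row 2: (0)·-3 + (-13)·y + (0)·z = 0
Row 3: (10)·-3 + (-22)·y + (15)·z = 0
Solving gives y = 0, z = 2.
Check: Q·(-3, 0, 2) = (-18, 0, 12) = 6·(-3, 0, 2).

0, 2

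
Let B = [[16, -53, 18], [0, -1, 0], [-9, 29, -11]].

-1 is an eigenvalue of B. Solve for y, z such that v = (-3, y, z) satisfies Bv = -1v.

We need (B + 1I)v = 0.
B + 1I = [[17, -53, 18], [0, 0, 0], [-9, 29, -10]].
Row 1: (17)·-3 + (-53)·y + (18)·z = 0
Row 2: (0)·-3 + (0)·y + (0)·z = 0
Row 3: (-9)·-3 + (29)·y + (-10)·z = 0
Solving gives y = -3, z = -6.
Check: B·(-3, -3, -6) = (3, 3, 6) = -1·(-3, -3, -6).

-3, -6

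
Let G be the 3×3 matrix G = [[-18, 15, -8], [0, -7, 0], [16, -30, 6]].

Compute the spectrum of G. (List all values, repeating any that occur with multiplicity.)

-10, -7, -2

Compute the characteristic polynomial p(r) = det(rI - G).
Expanding along the first row, p(r) = r^3 + 19r^2 + 104r + 140.
Rational-root test: r = -7 gives p(-7) = 0.
Factor out (r + 7): p(r) = (r + 7)·(r^2 + 12r + 20).
The quadratic factors as (r + 10)·(r + 2).
Eigenvalues: -10, -7, -2.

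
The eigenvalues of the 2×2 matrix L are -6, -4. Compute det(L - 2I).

48

If L has eigenvalues -6, -4, then L - 2I has eigenvalues -8, -6.
det(L - 2I) = (-8) · (-6) = 48.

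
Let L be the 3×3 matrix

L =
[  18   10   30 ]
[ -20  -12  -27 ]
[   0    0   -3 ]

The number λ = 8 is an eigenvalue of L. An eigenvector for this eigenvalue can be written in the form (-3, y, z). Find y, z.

We need (L - 8I)v = 0.
L - 8I = [[10, 10, 30], [-20, -20, -27], [0, 0, -11]].
Row 1: (10)·-3 + (10)·y + (30)·z = 0
Row 2: (-20)·-3 + (-20)·y + (-27)·z = 0
Row 3: (0)·-3 + (0)·y + (-11)·z = 0
Solving gives y = 3, z = 0.
Check: L·(-3, 3, 0) = (-24, 24, 0) = 8·(-3, 3, 0).

3, 0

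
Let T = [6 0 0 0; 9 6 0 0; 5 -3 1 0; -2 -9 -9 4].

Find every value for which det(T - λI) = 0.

1, 4, 6, 6

T is lower triangular, so its eigenvalues are the diagonal entries.
Diagonal: 6, 6, 1, 4.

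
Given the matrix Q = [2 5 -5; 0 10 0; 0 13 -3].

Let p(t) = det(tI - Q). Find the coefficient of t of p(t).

-16

p(t) = t^3 - 9t^2 - 16t + 60.
The coefficient of t is -16.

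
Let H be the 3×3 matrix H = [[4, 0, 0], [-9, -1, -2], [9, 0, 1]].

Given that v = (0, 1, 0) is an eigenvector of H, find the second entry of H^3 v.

First find the eigenvalue: Hv = (0, -1, 0) = -1·(0, 1, 0), so λ = -1.
Then H^3 v = λ^3·v = (-1)^3·(0, 1, 0) = -1·(0, 1, 0) = (0, -1, 0).

-1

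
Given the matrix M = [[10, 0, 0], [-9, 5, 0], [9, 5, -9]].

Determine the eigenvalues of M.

M is lower triangular, so its eigenvalues are the diagonal entries.
Diagonal: 10, 5, -9.

-9, 5, 10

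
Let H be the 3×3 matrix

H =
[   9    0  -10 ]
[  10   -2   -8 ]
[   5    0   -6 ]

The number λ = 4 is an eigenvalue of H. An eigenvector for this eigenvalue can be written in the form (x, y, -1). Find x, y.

We need (H - 4I)v = 0.
H - 4I = [[5, 0, -10], [10, -6, -8], [5, 0, -10]].
Row 1: (5)·x + (0)·y + (-10)·-1 = 0
Row 2: (10)·x + (-6)·y + (-8)·-1 = 0
Row 3: (5)·x + (0)·y + (-10)·-1 = 0
Solving gives x = -2, y = -2.
Check: H·(-2, -2, -1) = (-8, -8, -4) = 4·(-2, -2, -1).

-2, -2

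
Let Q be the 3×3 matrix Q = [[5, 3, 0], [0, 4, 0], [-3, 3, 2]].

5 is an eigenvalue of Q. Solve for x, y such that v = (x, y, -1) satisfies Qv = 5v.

1, 0

We need (Q - 5I)v = 0.
Q - 5I = [[0, 3, 0], [0, -1, 0], [-3, 3, -3]].
Row 1: (0)·x + (3)·y + (0)·-1 = 0
Row 2: (0)·x + (-1)·y + (0)·-1 = 0
Row 3: (-3)·x + (3)·y + (-3)·-1 = 0
Solving gives x = 1, y = 0.
Check: Q·(1, 0, -1) = (5, 0, -5) = 5·(1, 0, -1).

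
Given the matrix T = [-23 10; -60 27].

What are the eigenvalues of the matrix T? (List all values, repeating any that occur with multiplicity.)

det(T - λI) = (-23 - λ)(27 - λ) - (10)·(-60) = λ^2 - 4λ - 21.
This factors as (λ + 3)·(λ - 7) = 0.
Eigenvalues: -3, 7.

-3, 7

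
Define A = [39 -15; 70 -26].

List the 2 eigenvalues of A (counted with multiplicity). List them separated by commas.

4, 9

det(A - rI) = (39 - r)(-26 - r) - (-15)·(70) = r^2 - 13r + 36.
This factors as (r - 4)·(r - 9) = 0.
Eigenvalues: 4, 9.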